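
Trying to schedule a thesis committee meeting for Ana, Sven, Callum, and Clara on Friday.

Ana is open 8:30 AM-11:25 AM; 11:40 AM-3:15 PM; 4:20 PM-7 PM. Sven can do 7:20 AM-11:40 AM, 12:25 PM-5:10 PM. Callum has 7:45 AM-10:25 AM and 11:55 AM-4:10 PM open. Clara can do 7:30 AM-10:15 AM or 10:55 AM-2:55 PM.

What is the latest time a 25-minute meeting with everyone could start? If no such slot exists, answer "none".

14:30

Ana ∩ Sven: 08:30-11:25, 12:25-15:15, 16:20-17:10.
Ana ∩ Sven ∩ Callum: 08:30-10:25, 12:25-15:15.
Ana ∩ Sven ∩ Callum ∩ Clara: 08:30-10:15, 12:25-14:55.
The last common window of at least 25 minutes is 12:25-14:55; a 25-minute meeting can start as late as 14:30 and still end by 14:55.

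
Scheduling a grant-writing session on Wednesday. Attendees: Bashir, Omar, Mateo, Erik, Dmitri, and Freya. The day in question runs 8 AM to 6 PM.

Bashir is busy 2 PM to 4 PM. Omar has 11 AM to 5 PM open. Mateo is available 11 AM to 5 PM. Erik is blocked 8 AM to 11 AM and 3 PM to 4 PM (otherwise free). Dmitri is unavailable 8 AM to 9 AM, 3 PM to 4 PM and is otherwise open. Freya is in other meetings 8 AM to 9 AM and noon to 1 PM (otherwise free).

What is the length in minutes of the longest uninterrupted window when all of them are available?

60

Bashir free: 08:00-14:00, 16:00-18:00 (invert busy blocks within the working day).
Omar free: 11:00-17:00.
Mateo free: 11:00-17:00.
Erik free: 11:00-15:00, 16:00-18:00 (invert busy blocks within the working day).
Dmitri free: 09:00-15:00, 16:00-18:00 (invert busy blocks within the working day).
Freya free: 09:00-12:00, 13:00-18:00 (invert busy blocks within the working day).
Bashir ∩ Omar: 11:00-14:00, 16:00-17:00.
Bashir ∩ Omar ∩ Mateo: 11:00-14:00, 16:00-17:00.
Bashir ∩ Omar ∩ Mateo ∩ Erik: 11:00-14:00, 16:00-17:00.
Bashir ∩ Omar ∩ Mateo ∩ Erik ∩ Dmitri: 11:00-14:00, 16:00-17:00.
Bashir ∩ Omar ∩ Mateo ∩ Erik ∩ Dmitri ∩ Freya: 11:00-12:00, 13:00-14:00, 16:00-17:00.
The longest is 11:00-12:00 at 60 minutes.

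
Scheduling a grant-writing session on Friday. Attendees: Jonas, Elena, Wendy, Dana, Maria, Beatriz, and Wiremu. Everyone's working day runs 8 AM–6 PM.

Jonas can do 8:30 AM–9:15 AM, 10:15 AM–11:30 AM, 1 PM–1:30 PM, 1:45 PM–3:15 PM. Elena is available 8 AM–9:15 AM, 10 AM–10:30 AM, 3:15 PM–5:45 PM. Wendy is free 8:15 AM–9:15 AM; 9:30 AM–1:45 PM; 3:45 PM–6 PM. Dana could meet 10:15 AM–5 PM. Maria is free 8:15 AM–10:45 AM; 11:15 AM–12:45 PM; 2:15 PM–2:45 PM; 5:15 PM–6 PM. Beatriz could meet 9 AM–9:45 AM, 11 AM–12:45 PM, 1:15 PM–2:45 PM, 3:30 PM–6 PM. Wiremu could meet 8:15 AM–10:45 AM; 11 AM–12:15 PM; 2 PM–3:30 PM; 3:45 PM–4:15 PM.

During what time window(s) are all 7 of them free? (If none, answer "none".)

Jonas ∩ Elena: 08:30-09:15, 10:15-10:30.
Jonas ∩ Elena ∩ Wendy: 08:30-09:15, 10:15-10:30.
Jonas ∩ Elena ∩ Wendy ∩ Dana: 10:15-10:30.
Jonas ∩ Elena ∩ Wendy ∩ Dana ∩ Maria: 10:15-10:30.
Jonas ∩ Elena ∩ Wendy ∩ Dana ∩ Maria ∩ Beatriz: ∅.
Jonas ∩ Elena ∩ Wendy ∩ Dana ∩ Maria ∩ Beatriz ∩ Wiremu: ∅.
There is no time when everyone is free.

none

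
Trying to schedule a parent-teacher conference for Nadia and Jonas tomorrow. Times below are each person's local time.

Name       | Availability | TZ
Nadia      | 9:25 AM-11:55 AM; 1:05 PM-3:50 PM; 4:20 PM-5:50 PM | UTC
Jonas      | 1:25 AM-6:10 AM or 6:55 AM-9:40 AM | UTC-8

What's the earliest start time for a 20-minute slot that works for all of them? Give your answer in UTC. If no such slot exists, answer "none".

Nadia in UTC: 09:25-11:55, 13:05-15:50, 16:20-17:50.
Jonas in UTC: 09:25-14:10, 14:55-17:40 (add 8h to convert from UTC-8).
Nadia ∩ Jonas: 09:25-11:55, 13:05-14:10, 14:55-15:50, 16:20-17:40.
The first common window of at least 20 minutes is 09:25-11:55, so the earliest start is 09:25.

09:25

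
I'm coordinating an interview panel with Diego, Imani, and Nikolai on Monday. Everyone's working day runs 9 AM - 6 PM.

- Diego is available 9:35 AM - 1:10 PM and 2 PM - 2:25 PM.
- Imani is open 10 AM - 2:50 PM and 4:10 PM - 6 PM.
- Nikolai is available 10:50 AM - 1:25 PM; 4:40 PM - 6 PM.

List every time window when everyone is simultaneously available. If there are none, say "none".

10:50-13:10

Diego ∩ Imani: 10:00-13:10, 14:00-14:25.
Diego ∩ Imani ∩ Nikolai: 10:50-13:10.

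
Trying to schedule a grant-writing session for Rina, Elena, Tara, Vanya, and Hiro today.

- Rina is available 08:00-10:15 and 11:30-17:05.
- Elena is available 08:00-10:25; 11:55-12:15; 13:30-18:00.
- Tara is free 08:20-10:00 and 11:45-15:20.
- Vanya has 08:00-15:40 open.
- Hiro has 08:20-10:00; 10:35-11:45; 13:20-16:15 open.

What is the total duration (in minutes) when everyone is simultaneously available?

210

Rina ∩ Elena: 08:00-10:15, 11:55-12:15, 13:30-17:05.
Rina ∩ Elena ∩ Tara: 08:20-10:00, 11:55-12:15, 13:30-15:20.
Rina ∩ Elena ∩ Tara ∩ Vanya: 08:20-10:00, 11:55-12:15, 13:30-15:20.
Rina ∩ Elena ∩ Tara ∩ Vanya ∩ Hiro: 08:20-10:00, 13:30-15:20.
Summing the common windows: 100 + 110 = 210 minutes.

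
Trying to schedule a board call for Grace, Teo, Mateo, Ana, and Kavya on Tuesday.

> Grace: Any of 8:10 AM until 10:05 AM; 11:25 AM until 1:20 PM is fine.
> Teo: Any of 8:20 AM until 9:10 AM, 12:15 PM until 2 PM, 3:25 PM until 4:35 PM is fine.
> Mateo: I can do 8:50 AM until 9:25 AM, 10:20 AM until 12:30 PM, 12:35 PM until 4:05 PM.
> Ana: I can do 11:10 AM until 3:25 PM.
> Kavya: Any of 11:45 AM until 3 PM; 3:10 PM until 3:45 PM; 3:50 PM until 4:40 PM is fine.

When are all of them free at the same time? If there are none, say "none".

Grace ∩ Teo: 08:20-09:10, 12:15-13:20.
Grace ∩ Teo ∩ Mateo: 08:50-09:10, 12:15-12:30, 12:35-13:20.
Grace ∩ Teo ∩ Mateo ∩ Ana: 12:15-12:30, 12:35-13:20.
Grace ∩ Teo ∩ Mateo ∩ Ana ∩ Kavya: 12:15-12:30, 12:35-13:20.

12:15-12:30, 12:35-13:20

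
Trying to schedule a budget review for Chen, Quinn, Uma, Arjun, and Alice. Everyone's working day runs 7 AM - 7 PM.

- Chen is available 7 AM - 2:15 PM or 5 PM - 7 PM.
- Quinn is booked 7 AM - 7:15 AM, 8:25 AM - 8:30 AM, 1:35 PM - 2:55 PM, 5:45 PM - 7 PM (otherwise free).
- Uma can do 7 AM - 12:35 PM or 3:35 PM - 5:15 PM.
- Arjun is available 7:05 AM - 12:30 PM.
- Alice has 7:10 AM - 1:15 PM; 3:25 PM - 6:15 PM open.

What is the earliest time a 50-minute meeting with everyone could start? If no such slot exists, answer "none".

Chen free: 07:00-14:15, 17:00-19:00.
Quinn free: 07:15-08:25, 08:30-13:35, 14:55-17:45 (invert busy blocks within the working day).
Uma free: 07:00-12:35, 15:35-17:15.
Arjun free: 07:05-12:30.
Alice free: 07:10-13:15, 15:25-18:15.
Chen ∩ Quinn: 07:15-08:25, 08:30-13:35, 17:00-17:45.
Chen ∩ Quinn ∩ Uma: 07:15-08:25, 08:30-12:35, 17:00-17:15.
Chen ∩ Quinn ∩ Uma ∩ Arjun: 07:15-08:25, 08:30-12:30.
Chen ∩ Quinn ∩ Uma ∩ Arjun ∩ Alice: 07:15-08:25, 08:30-12:30.
The first common window of at least 50 minutes is 07:15-08:25, so the earliest start is 07:15.

07:15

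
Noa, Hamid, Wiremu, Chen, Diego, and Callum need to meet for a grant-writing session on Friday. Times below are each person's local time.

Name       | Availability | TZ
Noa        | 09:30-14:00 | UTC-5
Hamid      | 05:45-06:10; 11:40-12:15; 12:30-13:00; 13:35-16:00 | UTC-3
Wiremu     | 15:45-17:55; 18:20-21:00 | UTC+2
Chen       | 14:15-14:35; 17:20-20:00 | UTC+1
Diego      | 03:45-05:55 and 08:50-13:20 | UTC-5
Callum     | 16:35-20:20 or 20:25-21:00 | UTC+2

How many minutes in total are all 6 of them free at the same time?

105

Noa in UTC: 14:30-19:00 (add 5h to convert from UTC-5).
Hamid in UTC: 08:45-09:10, 14:40-15:15, 15:30-16:00, 16:35-19:00 (add 3h to convert from UTC-3).
Wiremu in UTC: 13:45-15:55, 16:20-19:00 (subtract 2h to convert from UTC+2).
Chen in UTC: 13:15-13:35, 16:20-19:00 (subtract 1h to convert from UTC+1).
Diego in UTC: 08:45-10:55, 13:50-18:20 (add 5h to convert from UTC-5).
Callum in UTC: 14:35-18:20, 18:25-19:00 (subtract 2h to convert from UTC+2).
Noa ∩ Hamid: 14:40-15:15, 15:30-16:00, 16:35-19:00.
Noa ∩ Hamid ∩ Wiremu: 14:40-15:15, 15:30-15:55, 16:35-19:00.
Noa ∩ Hamid ∩ Wiremu ∩ Chen: 16:35-19:00.
Noa ∩ Hamid ∩ Wiremu ∩ Chen ∩ Diego: 16:35-18:20.
Noa ∩ Hamid ∩ Wiremu ∩ Chen ∩ Diego ∩ Callum: 16:35-18:20.
That's a single block of 105 minutes.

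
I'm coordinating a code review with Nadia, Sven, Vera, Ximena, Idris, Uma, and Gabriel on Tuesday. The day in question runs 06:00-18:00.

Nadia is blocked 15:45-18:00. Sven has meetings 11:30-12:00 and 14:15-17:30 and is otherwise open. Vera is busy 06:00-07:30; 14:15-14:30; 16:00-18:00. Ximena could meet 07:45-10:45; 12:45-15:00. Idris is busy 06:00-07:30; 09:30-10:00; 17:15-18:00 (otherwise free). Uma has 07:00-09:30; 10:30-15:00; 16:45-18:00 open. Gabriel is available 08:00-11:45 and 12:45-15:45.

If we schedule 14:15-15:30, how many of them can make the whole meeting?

3

Nadia free: 06:00-15:45 (invert busy blocks within the working day).
Sven free: 06:00-11:30, 12:00-14:15, 17:30-18:00 (invert busy blocks within the working day).
Vera free: 07:30-14:15, 14:30-16:00 (invert busy blocks within the working day).
Ximena free: 07:45-10:45, 12:45-15:00.
Idris free: 07:30-09:30, 10:00-17:15 (invert busy blocks within the working day).
Uma free: 07:00-09:30, 10:30-15:00, 16:45-18:00.
Gabriel free: 08:00-11:45, 12:45-15:45.
Nadia, Idris, and Gabriel can make the full 14:15-15:30 slot — that's 3.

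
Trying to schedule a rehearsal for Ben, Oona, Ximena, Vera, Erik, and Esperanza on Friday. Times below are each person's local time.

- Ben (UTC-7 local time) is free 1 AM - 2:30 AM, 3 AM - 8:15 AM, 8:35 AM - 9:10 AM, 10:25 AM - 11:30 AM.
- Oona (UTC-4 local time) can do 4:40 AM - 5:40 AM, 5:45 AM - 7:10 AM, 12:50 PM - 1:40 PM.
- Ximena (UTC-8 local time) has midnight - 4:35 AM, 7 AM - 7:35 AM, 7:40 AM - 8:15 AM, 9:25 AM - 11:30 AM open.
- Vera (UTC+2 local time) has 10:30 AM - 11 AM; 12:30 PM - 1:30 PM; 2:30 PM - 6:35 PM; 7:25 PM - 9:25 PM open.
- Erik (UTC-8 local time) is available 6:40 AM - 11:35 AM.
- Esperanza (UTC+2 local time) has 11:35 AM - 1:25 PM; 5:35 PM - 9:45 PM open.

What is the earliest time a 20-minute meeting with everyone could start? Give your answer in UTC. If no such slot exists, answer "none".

none

Ben in UTC: 08:00-09:30, 10:00-15:15, 15:35-16:10, 17:25-18:30 (add 7h to convert from UTC-7).
Oona in UTC: 08:40-09:40, 09:45-11:10, 16:50-17:40 (add 4h to convert from UTC-4).
Ximena in UTC: 08:00-12:35, 15:00-15:35, 15:40-16:15, 17:25-19:30 (add 8h to convert from UTC-8).
Vera in UTC: 08:30-09:00, 10:30-11:30, 12:30-16:35, 17:25-19:25 (subtract 2h to convert from UTC+2).
Erik in UTC: 14:40-19:35 (add 8h to convert from UTC-8).
Esperanza in UTC: 09:35-11:25, 15:35-19:45 (subtract 2h to convert from UTC+2).
Ben ∩ Oona: 08:40-09:30, 10:00-11:10, 17:25-17:40.
Ben ∩ Oona ∩ Ximena: 08:40-09:30, 10:00-11:10, 17:25-17:40.
Ben ∩ Oona ∩ Ximena ∩ Vera: 08:40-09:00, 10:30-11:10, 17:25-17:40.
Ben ∩ Oona ∩ Ximena ∩ Vera ∩ Erik: 17:25-17:40.
Ben ∩ Oona ∩ Ximena ∩ Vera ∩ Erik ∩ Esperanza: 17:25-17:40.
So the common availability across everyone is 17:25-17:40.
No common window is at least 20 minutes long.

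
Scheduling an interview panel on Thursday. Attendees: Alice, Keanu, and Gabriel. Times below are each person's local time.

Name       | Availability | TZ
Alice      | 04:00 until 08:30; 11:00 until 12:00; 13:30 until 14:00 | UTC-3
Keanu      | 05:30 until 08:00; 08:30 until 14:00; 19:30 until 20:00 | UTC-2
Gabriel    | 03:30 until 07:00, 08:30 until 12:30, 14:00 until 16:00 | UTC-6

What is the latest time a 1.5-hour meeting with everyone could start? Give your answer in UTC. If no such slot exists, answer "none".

Alice in UTC: 07:00-11:30, 14:00-15:00, 16:30-17:00 (add 3h to convert from UTC-3).
Keanu in UTC: 07:30-10:00, 10:30-16:00, 21:30-22:00 (add 2h to convert from UTC-2).
Gabriel in UTC: 09:30-13:00, 14:30-18:30, 20:00-22:00 (add 6h to convert from UTC-6).
Alice ∩ Keanu: 07:30-10:00, 10:30-11:30, 14:00-15:00.
Alice ∩ Keanu ∩ Gabriel: 09:30-10:00, 10:30-11:30, 14:30-15:00.
No common window is at least 90 minutes long.

none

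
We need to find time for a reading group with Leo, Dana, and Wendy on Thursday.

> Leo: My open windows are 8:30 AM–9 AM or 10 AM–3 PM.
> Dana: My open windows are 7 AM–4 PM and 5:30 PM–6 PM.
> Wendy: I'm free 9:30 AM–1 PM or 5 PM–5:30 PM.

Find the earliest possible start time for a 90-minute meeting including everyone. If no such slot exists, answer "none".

Leo ∩ Dana: 08:30-09:00, 10:00-15:00.
Leo ∩ Dana ∩ Wendy: 10:00-13:00.
So the common availability across everyone is 10:00-13:00.
The first common window of at least 90 minutes is 10:00-13:00, so the earliest start is 10:00.

10:00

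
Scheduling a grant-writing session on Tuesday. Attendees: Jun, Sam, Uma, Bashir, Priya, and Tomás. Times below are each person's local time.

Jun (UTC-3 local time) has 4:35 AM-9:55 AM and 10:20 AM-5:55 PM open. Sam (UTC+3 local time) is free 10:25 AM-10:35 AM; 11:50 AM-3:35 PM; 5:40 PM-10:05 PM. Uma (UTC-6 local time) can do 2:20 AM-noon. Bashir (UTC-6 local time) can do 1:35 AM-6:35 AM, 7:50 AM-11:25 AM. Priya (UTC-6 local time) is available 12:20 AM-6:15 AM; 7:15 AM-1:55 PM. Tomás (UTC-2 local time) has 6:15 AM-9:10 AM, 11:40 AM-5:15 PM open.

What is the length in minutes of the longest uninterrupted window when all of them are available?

165

Jun in UTC: 07:35-12:55, 13:20-20:55 (add 3h to convert from UTC-3).
Sam in UTC: 07:25-07:35, 08:50-12:35, 14:40-19:05 (subtract 3h to convert from UTC+3).
Uma in UTC: 08:20-18:00 (add 6h to convert from UTC-6).
Bashir in UTC: 07:35-12:35, 13:50-17:25 (add 6h to convert from UTC-6).
Priya in UTC: 06:20-12:15, 13:15-19:55 (add 6h to convert from UTC-6).
Tomás in UTC: 08:15-11:10, 13:40-19:15 (add 2h to convert from UTC-2).
Jun ∩ Sam: 08:50-12:35, 14:40-19:05.
Jun ∩ Sam ∩ Uma: 08:50-12:35, 14:40-18:00.
Jun ∩ Sam ∩ Uma ∩ Bashir: 08:50-12:35, 14:40-17:25.
Jun ∩ Sam ∩ Uma ∩ Bashir ∩ Priya: 08:50-12:15, 14:40-17:25.
Jun ∩ Sam ∩ Uma ∩ Bashir ∩ Priya ∩ Tomás: 08:50-11:10, 14:40-17:25.
The longest is 14:40-17:25 at 165 minutes.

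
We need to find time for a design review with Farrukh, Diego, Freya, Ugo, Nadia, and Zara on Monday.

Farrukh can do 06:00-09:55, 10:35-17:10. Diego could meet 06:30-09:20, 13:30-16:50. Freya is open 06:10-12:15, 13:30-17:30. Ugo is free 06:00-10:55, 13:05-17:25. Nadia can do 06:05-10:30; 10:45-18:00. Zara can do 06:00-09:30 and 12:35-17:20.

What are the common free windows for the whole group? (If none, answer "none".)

06:30-09:20, 13:30-16:50

Farrukh ∩ Diego: 06:30-09:20, 13:30-16:50.
Farrukh ∩ Diego ∩ Freya: 06:30-09:20, 13:30-16:50.
Farrukh ∩ Diego ∩ Freya ∩ Ugo: 06:30-09:20, 13:30-16:50.
Farrukh ∩ Diego ∩ Freya ∩ Ugo ∩ Nadia: 06:30-09:20, 13:30-16:50.
Farrukh ∩ Diego ∩ Freya ∩ Ugo ∩ Nadia ∩ Zara: 06:30-09:20, 13:30-16:50.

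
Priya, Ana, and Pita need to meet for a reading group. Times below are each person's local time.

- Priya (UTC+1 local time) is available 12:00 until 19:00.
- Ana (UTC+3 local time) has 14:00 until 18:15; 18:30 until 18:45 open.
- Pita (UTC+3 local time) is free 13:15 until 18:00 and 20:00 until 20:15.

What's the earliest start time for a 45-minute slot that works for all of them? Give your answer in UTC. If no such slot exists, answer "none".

11:00

Priya in UTC: 11:00-18:00 (subtract 1h to convert from UTC+1).
Ana in UTC: 11:00-15:15, 15:30-15:45 (subtract 3h to convert from UTC+3).
Pita in UTC: 10:15-15:00, 17:00-17:15 (subtract 3h to convert from UTC+3).
Priya ∩ Ana: 11:00-15:15, 15:30-15:45.
Priya ∩ Ana ∩ Pita: 11:00-15:00.
The first common window of at least 45 minutes is 11:00-15:00, so the earliest start is 11:00.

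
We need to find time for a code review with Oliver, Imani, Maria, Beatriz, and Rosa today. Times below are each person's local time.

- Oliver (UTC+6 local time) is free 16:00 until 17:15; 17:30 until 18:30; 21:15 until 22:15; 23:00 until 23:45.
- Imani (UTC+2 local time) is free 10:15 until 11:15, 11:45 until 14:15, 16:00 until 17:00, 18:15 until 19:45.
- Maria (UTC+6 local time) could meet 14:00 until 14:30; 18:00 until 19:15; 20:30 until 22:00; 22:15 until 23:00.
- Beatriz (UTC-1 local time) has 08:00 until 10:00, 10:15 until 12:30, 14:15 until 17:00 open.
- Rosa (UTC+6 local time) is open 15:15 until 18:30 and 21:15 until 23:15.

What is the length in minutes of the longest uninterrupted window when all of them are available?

15

Oliver in UTC: 10:00-11:15, 11:30-12:30, 15:15-16:15, 17:00-17:45 (subtract 6h to convert from UTC+6).
Imani in UTC: 08:15-09:15, 09:45-12:15, 14:00-15:00, 16:15-17:45 (subtract 2h to convert from UTC+2).
Maria in UTC: 08:00-08:30, 12:00-13:15, 14:30-16:00, 16:15-17:00 (subtract 6h to convert from UTC+6).
Beatriz in UTC: 09:00-11:00, 11:15-13:30, 15:15-18:00 (add 1h to convert from UTC-1).
Rosa in UTC: 09:15-12:30, 15:15-17:15 (subtract 6h to convert from UTC+6).
Oliver ∩ Imani: 10:00-11:15, 11:30-12:15, 17:00-17:45.
Oliver ∩ Imani ∩ Maria: 12:00-12:15.
Oliver ∩ Imani ∩ Maria ∩ Beatriz: 12:00-12:15.
Oliver ∩ Imani ∩ Maria ∩ Beatriz ∩ Rosa: 12:00-12:15.
The longest is 12:00-12:15 at 15 minutes.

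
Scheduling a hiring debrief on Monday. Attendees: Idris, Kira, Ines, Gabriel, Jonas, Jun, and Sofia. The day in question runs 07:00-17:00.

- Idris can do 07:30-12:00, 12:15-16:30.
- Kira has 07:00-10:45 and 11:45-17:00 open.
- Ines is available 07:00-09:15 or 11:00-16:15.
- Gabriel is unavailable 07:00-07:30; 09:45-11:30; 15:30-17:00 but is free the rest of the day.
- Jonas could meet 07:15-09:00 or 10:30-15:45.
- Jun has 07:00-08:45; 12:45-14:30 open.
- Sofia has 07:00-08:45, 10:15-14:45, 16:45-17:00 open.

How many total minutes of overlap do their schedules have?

180

Idris free: 07:30-12:00, 12:15-16:30.
Kira free: 07:00-10:45, 11:45-17:00.
Ines free: 07:00-09:15, 11:00-16:15.
Gabriel free: 07:30-09:45, 11:30-15:30 (invert busy blocks within the working day).
Jonas free: 07:15-09:00, 10:30-15:45.
Jun free: 07:00-08:45, 12:45-14:30.
Sofia free: 07:00-08:45, 10:15-14:45, 16:45-17:00.
Idris ∩ Kira: 07:30-10:45, 11:45-12:00, 12:15-16:30.
Idris ∩ Kira ∩ Ines: 07:30-09:15, 11:45-12:00, 12:15-16:15.
Idris ∩ Kira ∩ Ines ∩ Gabriel: 07:30-09:15, 11:45-12:00, 12:15-15:30.
Idris ∩ Kira ∩ Ines ∩ Gabriel ∩ Jonas: 07:30-09:00, 11:45-12:00, 12:15-15:30.
Idris ∩ Kira ∩ Ines ∩ Gabriel ∩ Jonas ∩ Jun: 07:30-08:45, 12:45-14:30.
Idris ∩ Kira ∩ Ines ∩ Gabriel ∩ Jonas ∩ Jun ∩ Sofia: 07:30-08:45, 12:45-14:30.
Summing the common windows: 75 + 105 = 180 minutes.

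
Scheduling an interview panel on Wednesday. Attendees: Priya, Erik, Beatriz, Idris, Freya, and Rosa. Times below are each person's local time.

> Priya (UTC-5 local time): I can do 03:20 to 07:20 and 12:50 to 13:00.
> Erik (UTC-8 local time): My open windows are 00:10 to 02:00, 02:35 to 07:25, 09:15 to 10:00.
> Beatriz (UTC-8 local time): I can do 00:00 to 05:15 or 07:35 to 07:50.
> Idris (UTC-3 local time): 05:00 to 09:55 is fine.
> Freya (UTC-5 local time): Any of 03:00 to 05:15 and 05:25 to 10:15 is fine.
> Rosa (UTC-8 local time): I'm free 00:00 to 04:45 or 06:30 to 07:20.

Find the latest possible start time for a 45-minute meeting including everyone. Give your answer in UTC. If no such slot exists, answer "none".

Priya in UTC: 08:20-12:20, 17:50-18:00 (add 5h to convert from UTC-5).
Erik in UTC: 08:10-10:00, 10:35-15:25, 17:15-18:00 (add 8h to convert from UTC-8).
Beatriz in UTC: 08:00-13:15, 15:35-15:50 (add 8h to convert from UTC-8).
Idris in UTC: 08:00-12:55 (add 3h to convert from UTC-3).
Freya in UTC: 08:00-10:15, 10:25-15:15 (add 5h to convert from UTC-5).
Rosa in UTC: 08:00-12:45, 14:30-15:20 (add 8h to convert from UTC-8).
Priya ∩ Erik: 08:20-10:00, 10:35-12:20, 17:50-18:00.
Priya ∩ Erik ∩ Beatriz: 08:20-10:00, 10:35-12:20.
Priya ∩ Erik ∩ Beatriz ∩ Idris: 08:20-10:00, 10:35-12:20.
Priya ∩ Erik ∩ Beatriz ∩ Idris ∩ Freya: 08:20-10:00, 10:35-12:20.
Priya ∩ Erik ∩ Beatriz ∩ Idris ∩ Freya ∩ Rosa: 08:20-10:00, 10:35-12:20.
Those are the intersection windows.
The last common window of at least 45 minutes is 10:35-12:20; a 45-minute meeting can start as late as 11:35 and still end by 12:20.

11:35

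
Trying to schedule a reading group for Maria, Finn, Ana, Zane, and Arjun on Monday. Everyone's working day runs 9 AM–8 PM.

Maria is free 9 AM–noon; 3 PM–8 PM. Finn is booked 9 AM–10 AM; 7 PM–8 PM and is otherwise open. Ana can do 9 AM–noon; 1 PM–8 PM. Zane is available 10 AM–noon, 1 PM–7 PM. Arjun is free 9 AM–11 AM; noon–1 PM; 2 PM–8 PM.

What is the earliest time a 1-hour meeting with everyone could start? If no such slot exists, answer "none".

10:00

Maria free: 09:00-12:00, 15:00-20:00.
Finn free: 10:00-19:00 (invert busy blocks within the working day).
Ana free: 09:00-12:00, 13:00-20:00.
Zane free: 10:00-12:00, 13:00-19:00.
Arjun free: 09:00-11:00, 12:00-13:00, 14:00-20:00.
Maria ∩ Finn: 10:00-12:00, 15:00-19:00.
Maria ∩ Finn ∩ Ana: 10:00-12:00, 15:00-19:00.
Maria ∩ Finn ∩ Ana ∩ Zane: 10:00-12:00, 15:00-19:00.
Maria ∩ Finn ∩ Ana ∩ Zane ∩ Arjun: 10:00-11:00, 15:00-19:00.
The first common window of at least 60 minutes is 10:00-11:00, so the earliest start is 10:00.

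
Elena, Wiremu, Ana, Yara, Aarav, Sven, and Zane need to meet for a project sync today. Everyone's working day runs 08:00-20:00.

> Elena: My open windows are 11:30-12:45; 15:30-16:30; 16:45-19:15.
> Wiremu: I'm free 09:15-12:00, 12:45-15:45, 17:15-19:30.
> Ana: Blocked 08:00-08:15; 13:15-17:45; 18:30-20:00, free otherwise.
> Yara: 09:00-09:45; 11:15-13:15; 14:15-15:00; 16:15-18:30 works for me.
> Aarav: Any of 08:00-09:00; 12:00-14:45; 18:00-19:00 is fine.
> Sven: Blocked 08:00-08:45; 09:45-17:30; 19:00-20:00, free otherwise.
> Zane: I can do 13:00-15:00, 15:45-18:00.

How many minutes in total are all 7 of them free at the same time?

0

Elena free: 11:30-12:45, 15:30-16:30, 16:45-19:15.
Wiremu free: 09:15-12:00, 12:45-15:45, 17:15-19:30.
Ana free: 08:15-13:15, 17:45-18:30 (invert busy blocks within the working day).
Yara free: 09:00-09:45, 11:15-13:15, 14:15-15:00, 16:15-18:30.
Aarav free: 08:00-09:00, 12:00-14:45, 18:00-19:00.
Sven free: 08:45-09:45, 17:30-19:00 (invert busy blocks within the working day).
Zane free: 13:00-15:00, 15:45-18:00.
Elena ∩ Wiremu: 11:30-12:00, 15:30-15:45, 17:15-19:15.
Elena ∩ Wiremu ∩ Ana: 11:30-12:00, 17:45-18:30.
Elena ∩ Wiremu ∩ Ana ∩ Yara: 11:30-12:00, 17:45-18:30.
Elena ∩ Wiremu ∩ Ana ∩ Yara ∩ Aarav: 18:00-18:30.
Elena ∩ Wiremu ∩ Ana ∩ Yara ∩ Aarav ∩ Sven: 18:00-18:30.
Elena ∩ Wiremu ∩ Ana ∩ Yara ∩ Aarav ∩ Sven ∩ Zane: ∅.
There is no time when everyone is free.
There is no common window, so the total is 0 minutes.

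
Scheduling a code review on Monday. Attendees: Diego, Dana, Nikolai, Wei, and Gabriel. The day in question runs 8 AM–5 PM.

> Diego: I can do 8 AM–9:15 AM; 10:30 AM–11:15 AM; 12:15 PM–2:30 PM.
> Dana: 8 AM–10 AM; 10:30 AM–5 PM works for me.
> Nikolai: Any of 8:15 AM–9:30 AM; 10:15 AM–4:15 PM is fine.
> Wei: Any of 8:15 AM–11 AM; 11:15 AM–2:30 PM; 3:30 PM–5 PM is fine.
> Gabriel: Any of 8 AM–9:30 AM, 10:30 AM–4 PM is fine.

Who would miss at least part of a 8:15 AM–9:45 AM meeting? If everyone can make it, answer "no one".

Diego, Gabriel, Nikolai

Diego: not fully free for 08:15-09:45. Dana: free for 08:15-09:45. Nikolai: not fully free for 08:15-09:45. Wei: free for 08:15-09:45. Gabriel: not fully free for 08:15-09:45.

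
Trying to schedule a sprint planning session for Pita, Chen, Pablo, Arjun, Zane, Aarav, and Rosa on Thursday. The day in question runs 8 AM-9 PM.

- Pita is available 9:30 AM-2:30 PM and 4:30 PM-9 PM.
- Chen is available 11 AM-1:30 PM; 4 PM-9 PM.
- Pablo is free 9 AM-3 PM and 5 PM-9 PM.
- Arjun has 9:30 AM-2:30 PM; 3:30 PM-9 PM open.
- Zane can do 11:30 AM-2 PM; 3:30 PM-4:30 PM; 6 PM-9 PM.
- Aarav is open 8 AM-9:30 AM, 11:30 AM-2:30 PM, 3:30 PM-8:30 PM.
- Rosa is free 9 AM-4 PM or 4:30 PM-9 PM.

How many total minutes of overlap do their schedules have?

270

Pita ∩ Chen: 11:00-13:30, 16:30-21:00.
Pita ∩ Chen ∩ Pablo: 11:00-13:30, 17:00-21:00.
Pita ∩ Chen ∩ Pablo ∩ Arjun: 11:00-13:30, 17:00-21:00.
Pita ∩ Chen ∩ Pablo ∩ Arjun ∩ Zane: 11:30-13:30, 18:00-21:00.
Pita ∩ Chen ∩ Pablo ∩ Arjun ∩ Zane ∩ Aarav: 11:30-13:30, 18:00-20:30.
Pita ∩ Chen ∩ Pablo ∩ Arjun ∩ Zane ∩ Aarav ∩ Rosa: 11:30-13:30, 18:00-20:30.
Summing the common windows: 120 + 150 = 270 minutes.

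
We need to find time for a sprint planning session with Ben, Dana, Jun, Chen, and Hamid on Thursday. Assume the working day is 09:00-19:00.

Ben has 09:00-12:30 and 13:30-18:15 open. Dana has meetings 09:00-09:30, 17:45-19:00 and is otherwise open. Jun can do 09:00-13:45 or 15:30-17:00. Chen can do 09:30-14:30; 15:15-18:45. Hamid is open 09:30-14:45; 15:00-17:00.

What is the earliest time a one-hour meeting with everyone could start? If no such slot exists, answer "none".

Ben free: 09:00-12:30, 13:30-18:15.
Dana free: 09:30-17:45 (invert busy blocks within the working day).
Jun free: 09:00-13:45, 15:30-17:00.
Chen free: 09:30-14:30, 15:15-18:45.
Hamid free: 09:30-14:45, 15:00-17:00.
Ben ∩ Dana: 09:30-12:30, 13:30-17:45.
Ben ∩ Dana ∩ Jun: 09:30-12:30, 13:30-13:45, 15:30-17:00.
Ben ∩ Dana ∩ Jun ∩ Chen: 09:30-12:30, 13:30-13:45, 15:30-17:00.
Ben ∩ Dana ∩ Jun ∩ Chen ∩ Hamid: 09:30-12:30, 13:30-13:45, 15:30-17:00.
The first common window of at least 60 minutes is 09:30-12:30, so the earliest start is 09:30.

09:30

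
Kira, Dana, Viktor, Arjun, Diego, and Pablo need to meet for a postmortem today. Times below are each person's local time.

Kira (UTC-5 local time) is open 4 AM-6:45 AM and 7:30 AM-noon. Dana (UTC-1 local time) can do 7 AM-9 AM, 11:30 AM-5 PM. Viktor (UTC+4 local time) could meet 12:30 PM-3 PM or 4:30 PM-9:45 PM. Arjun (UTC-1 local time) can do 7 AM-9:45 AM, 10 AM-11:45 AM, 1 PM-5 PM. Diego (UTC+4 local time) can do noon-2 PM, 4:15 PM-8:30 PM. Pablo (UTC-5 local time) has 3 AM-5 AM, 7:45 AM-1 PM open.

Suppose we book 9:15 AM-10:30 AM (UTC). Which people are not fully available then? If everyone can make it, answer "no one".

Kira in UTC: 09:00-11:45, 12:30-17:00 (add 5h to convert from UTC-5).
Dana in UTC: 08:00-10:00, 12:30-18:00 (add 1h to convert from UTC-1).
Viktor in UTC: 08:30-11:00, 12:30-17:45 (subtract 4h to convert from UTC+4).
Arjun in UTC: 08:00-10:45, 11:00-12:45, 14:00-18:00 (add 1h to convert from UTC-1).
Diego in UTC: 08:00-10:00, 12:15-16:30 (subtract 4h to convert from UTC+4).
Pablo in UTC: 08:00-10:00, 12:45-18:00 (add 5h to convert from UTC-5).
Kira: free for 09:15-10:30. Dana: not fully free for 09:15-10:30. Viktor: free for 09:15-10:30. Arjun: free for 09:15-10:30. Diego: not fully free for 09:15-10:30. Pablo: not fully free for 09:15-10:30.

Dana, Diego, Pablo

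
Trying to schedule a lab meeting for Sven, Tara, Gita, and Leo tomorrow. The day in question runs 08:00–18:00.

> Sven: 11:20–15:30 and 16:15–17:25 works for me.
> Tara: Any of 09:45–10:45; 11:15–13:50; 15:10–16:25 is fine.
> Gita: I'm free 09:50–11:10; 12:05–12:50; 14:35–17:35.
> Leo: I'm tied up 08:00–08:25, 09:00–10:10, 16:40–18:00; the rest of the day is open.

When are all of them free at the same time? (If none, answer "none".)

Sven free: 11:20-15:30, 16:15-17:25.
Tara free: 09:45-10:45, 11:15-13:50, 15:10-16:25.
Gita free: 09:50-11:10, 12:05-12:50, 14:35-17:35.
Leo free: 08:25-09:00, 10:10-16:40 (invert busy blocks within the working day).
Sven ∩ Tara: 11:20-13:50, 15:10-15:30, 16:15-16:25.
Sven ∩ Tara ∩ Gita: 12:05-12:50, 15:10-15:30, 16:15-16:25.
Sven ∩ Tara ∩ Gita ∩ Leo: 12:05-12:50, 15:10-15:30, 16:15-16:25.

12:05-12:50, 15:10-15:30, 16:15-16:25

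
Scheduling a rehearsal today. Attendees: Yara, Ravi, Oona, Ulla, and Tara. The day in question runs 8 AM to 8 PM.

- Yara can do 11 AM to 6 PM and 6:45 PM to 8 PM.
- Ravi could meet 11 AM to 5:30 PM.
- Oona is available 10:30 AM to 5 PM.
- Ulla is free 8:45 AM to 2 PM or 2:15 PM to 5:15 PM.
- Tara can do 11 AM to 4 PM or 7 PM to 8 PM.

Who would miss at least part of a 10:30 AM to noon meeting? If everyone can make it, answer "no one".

Ravi, Tara, Yara

Yara: not fully free for 10:30-12:00. Ravi: not fully free for 10:30-12:00. Oona: free for 10:30-12:00. Ulla: free for 10:30-12:00. Tara: not fully free for 10:30-12:00.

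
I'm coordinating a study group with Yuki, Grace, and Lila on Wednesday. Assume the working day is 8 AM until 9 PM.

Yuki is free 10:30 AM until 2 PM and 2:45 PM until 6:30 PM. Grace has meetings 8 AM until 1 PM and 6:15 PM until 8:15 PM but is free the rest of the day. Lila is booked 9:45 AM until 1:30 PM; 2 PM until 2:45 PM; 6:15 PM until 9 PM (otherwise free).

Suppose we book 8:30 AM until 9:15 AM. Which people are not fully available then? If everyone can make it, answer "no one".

Yuki free: 10:30-14:00, 14:45-18:30.
Grace free: 13:00-18:15, 20:15-21:00 (invert busy blocks within the working day).
Lila free: 08:00-09:45, 13:30-14:00, 14:45-18:15 (invert busy blocks within the working day).
Yuki: not fully free for 08:30-09:15. Grace: not fully free for 08:30-09:15. Lila: free for 08:30-09:15.

Grace, Yuki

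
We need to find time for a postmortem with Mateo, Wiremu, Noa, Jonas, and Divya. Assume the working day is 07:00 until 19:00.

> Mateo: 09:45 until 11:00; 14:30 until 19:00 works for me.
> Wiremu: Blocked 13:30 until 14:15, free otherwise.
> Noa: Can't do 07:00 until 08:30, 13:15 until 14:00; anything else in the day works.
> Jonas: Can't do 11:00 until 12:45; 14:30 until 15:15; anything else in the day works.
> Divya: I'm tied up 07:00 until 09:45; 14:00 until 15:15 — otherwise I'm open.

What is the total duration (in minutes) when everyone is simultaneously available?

300

Mateo free: 09:45-11:00, 14:30-19:00.
Wiremu free: 07:00-13:30, 14:15-19:00 (invert busy blocks within the working day).
Noa free: 08:30-13:15, 14:00-19:00 (invert busy blocks within the working day).
Jonas free: 07:00-11:00, 12:45-14:30, 15:15-19:00 (invert busy blocks within the working day).
Divya free: 09:45-14:00, 15:15-19:00 (invert busy blocks within the working day).
Mateo ∩ Wiremu: 09:45-11:00, 14:30-19:00.
Mateo ∩ Wiremu ∩ Noa: 09:45-11:00, 14:30-19:00.
Mateo ∩ Wiremu ∩ Noa ∩ Jonas: 09:45-11:00, 15:15-19:00.
Mateo ∩ Wiremu ∩ Noa ∩ Jonas ∩ Divya: 09:45-11:00, 15:15-19:00.
Summing the common windows: 75 + 225 = 300 minutes.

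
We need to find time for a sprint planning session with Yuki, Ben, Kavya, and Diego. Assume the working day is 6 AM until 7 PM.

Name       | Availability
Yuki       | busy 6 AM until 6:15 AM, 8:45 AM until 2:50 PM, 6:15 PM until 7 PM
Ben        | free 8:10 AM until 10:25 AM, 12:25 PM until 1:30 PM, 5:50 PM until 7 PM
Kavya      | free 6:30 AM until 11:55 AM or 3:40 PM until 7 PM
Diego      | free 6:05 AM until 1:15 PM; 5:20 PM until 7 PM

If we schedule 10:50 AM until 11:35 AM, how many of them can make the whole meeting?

2

Yuki free: 06:15-08:45, 14:50-18:15 (invert busy blocks within the working day).
Ben free: 08:10-10:25, 12:25-13:30, 17:50-19:00.
Kavya free: 06:30-11:55, 15:40-19:00.
Diego free: 06:05-13:15, 17:20-19:00.
Kavya and Diego can make the full 10:50-11:35 slot — that's 2.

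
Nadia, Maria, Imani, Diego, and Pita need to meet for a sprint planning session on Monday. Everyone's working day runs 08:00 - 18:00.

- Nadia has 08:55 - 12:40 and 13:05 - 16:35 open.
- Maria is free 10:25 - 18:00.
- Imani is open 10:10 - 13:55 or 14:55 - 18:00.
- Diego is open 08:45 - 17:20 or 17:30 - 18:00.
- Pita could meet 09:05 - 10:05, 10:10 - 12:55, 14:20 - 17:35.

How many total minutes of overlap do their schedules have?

Nadia ∩ Maria: 10:25-12:40, 13:05-16:35.
Nadia ∩ Maria ∩ Imani: 10:25-12:40, 13:05-13:55, 14:55-16:35.
Nadia ∩ Maria ∩ Imani ∩ Diego: 10:25-12:40, 13:05-13:55, 14:55-16:35.
Nadia ∩ Maria ∩ Imani ∩ Diego ∩ Pita: 10:25-12:40, 14:55-16:35.
Summing the common windows: 135 + 100 = 235 minutes.

235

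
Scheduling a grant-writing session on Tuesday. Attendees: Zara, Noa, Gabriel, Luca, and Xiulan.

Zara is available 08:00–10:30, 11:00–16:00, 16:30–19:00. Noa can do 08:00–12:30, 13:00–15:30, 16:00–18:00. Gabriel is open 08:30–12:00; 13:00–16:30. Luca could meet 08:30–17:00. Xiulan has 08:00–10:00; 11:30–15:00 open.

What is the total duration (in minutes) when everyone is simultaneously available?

240

Zara ∩ Noa: 08:00-10:30, 11:00-12:30, 13:00-15:30, 16:30-18:00.
Zara ∩ Noa ∩ Gabriel: 08:30-10:30, 11:00-12:00, 13:00-15:30.
Zara ∩ Noa ∩ Gabriel ∩ Luca: 08:30-10:30, 11:00-12:00, 13:00-15:30.
Zara ∩ Noa ∩ Gabriel ∩ Luca ∩ Xiulan: 08:30-10:00, 11:30-12:00, 13:00-15:00.
Summing the common windows: 90 + 30 + 120 = 240 minutes.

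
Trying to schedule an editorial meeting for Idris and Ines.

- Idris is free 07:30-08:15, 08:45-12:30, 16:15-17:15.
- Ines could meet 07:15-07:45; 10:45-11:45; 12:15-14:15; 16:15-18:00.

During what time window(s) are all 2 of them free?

Idris ∩ Ines: 07:30-07:45, 10:45-11:45, 12:15-12:30, 16:15-17:15.

07:30-07:45, 10:45-11:45, 12:15-12:30, 16:15-17:15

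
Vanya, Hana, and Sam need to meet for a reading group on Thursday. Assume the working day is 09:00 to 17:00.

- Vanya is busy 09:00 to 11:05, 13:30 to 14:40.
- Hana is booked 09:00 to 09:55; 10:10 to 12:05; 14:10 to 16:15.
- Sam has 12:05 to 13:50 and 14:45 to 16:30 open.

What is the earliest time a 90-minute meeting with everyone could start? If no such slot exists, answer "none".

Vanya free: 11:05-13:30, 14:40-17:00 (invert busy blocks within the working day).
Hana free: 09:55-10:10, 12:05-14:10, 16:15-17:00 (invert busy blocks within the working day).
Sam free: 12:05-13:50, 14:45-16:30.
Vanya ∩ Hana: 12:05-13:30, 16:15-17:00.
Vanya ∩ Hana ∩ Sam: 12:05-13:30, 16:15-16:30.
No common window is at least 90 minutes long.

none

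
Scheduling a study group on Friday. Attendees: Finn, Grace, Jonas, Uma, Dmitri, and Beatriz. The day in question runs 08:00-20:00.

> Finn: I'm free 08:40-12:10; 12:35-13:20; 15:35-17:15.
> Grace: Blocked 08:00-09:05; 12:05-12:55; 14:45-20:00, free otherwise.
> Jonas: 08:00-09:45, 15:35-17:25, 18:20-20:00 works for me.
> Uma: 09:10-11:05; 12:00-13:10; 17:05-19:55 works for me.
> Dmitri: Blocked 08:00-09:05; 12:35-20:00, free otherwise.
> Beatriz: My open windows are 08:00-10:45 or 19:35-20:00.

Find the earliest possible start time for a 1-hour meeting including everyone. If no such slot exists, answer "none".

none

Finn free: 08:40-12:10, 12:35-13:20, 15:35-17:15.
Grace free: 09:05-12:05, 12:55-14:45 (invert busy blocks within the working day).
Jonas free: 08:00-09:45, 15:35-17:25, 18:20-20:00.
Uma free: 09:10-11:05, 12:00-13:10, 17:05-19:55.
Dmitri free: 09:05-12:35 (invert busy blocks within the working day).
Beatriz free: 08:00-10:45, 19:35-20:00.
Finn ∩ Grace: 09:05-12:05, 12:55-13:20.
Finn ∩ Grace ∩ Jonas: 09:05-09:45.
Finn ∩ Grace ∩ Jonas ∩ Uma: 09:10-09:45.
Finn ∩ Grace ∩ Jonas ∩ Uma ∩ Dmitri: 09:10-09:45.
Finn ∩ Grace ∩ Jonas ∩ Uma ∩ Dmitri ∩ Beatriz: 09:10-09:45.
So the common availability across everyone is 09:10-09:45.
No common window is at least 60 minutes long.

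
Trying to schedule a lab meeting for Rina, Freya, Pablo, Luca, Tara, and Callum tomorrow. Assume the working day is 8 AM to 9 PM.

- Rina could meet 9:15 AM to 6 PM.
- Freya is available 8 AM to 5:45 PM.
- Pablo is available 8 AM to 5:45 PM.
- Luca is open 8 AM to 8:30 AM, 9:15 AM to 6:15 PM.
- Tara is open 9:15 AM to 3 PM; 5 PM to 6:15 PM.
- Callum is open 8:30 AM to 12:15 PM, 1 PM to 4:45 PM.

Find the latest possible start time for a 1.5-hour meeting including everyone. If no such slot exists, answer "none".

Rina ∩ Freya: 09:15-17:45.
Rina ∩ Freya ∩ Pablo: 09:15-17:45.
Rina ∩ Freya ∩ Pablo ∩ Luca: 09:15-17:45.
Rina ∩ Freya ∩ Pablo ∩ Luca ∩ Tara: 09:15-15:00, 17:00-17:45.
Rina ∩ Freya ∩ Pablo ∩ Luca ∩ Tara ∩ Callum: 09:15-12:15, 13:00-15:00.
The last common window of at least 90 minutes is 13:00-15:00; a 90-minute meeting can start as late as 13:30 and still end by 15:00.

13:30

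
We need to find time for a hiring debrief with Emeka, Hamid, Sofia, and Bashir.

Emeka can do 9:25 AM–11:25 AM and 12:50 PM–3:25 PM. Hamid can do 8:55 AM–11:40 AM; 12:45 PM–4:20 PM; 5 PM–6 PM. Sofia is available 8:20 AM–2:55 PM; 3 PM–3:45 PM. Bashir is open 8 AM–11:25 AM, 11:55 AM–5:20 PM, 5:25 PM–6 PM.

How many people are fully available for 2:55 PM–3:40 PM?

2

Hamid and Bashir can make the full 14:55-15:40 slot — that's 2.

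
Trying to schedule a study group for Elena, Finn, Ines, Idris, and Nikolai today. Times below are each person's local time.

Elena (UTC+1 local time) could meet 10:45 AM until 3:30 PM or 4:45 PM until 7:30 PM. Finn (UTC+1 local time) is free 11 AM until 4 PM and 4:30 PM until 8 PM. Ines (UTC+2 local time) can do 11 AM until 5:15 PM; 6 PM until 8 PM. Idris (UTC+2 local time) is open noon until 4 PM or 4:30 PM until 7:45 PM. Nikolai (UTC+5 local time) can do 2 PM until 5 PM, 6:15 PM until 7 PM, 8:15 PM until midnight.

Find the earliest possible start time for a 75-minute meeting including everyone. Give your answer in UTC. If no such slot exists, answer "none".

10:00

Elena in UTC: 09:45-14:30, 15:45-18:30 (subtract 1h to convert from UTC+1).
Finn in UTC: 10:00-15:00, 15:30-19:00 (subtract 1h to convert from UTC+1).
Ines in UTC: 09:00-15:15, 16:00-18:00 (subtract 2h to convert from UTC+2).
Idris in UTC: 10:00-14:00, 14:30-17:45 (subtract 2h to convert from UTC+2).
Nikolai in UTC: 09:00-12:00, 13:15-14:00, 15:15-19:00 (subtract 5h to convert from UTC+5).
Elena ∩ Finn: 10:00-14:30, 15:45-18:30.
Elena ∩ Finn ∩ Ines: 10:00-14:30, 16:00-18:00.
Elena ∩ Finn ∩ Ines ∩ Idris: 10:00-14:00, 16:00-17:45.
Elena ∩ Finn ∩ Ines ∩ Idris ∩ Nikolai: 10:00-12:00, 13:15-14:00, 16:00-17:45.
Those are the intersection windows.
The first common window of at least 75 minutes is 10:00-12:00, so the earliest start is 10:00.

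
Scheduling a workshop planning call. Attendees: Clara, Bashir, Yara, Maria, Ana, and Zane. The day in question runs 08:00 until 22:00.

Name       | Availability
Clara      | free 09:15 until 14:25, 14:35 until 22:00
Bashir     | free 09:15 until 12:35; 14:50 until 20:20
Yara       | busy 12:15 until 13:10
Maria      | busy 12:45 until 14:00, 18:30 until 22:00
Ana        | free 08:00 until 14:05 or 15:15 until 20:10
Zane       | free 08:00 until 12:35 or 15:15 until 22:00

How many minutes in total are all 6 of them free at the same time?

Clara free: 09:15-14:25, 14:35-22:00.
Bashir free: 09:15-12:35, 14:50-20:20.
Yara free: 08:00-12:15, 13:10-22:00 (invert busy blocks within the working day).
Maria free: 08:00-12:45, 14:00-18:30 (invert busy blocks within the working day).
Ana free: 08:00-14:05, 15:15-20:10.
Zane free: 08:00-12:35, 15:15-22:00.
Clara ∩ Bashir: 09:15-12:35, 14:50-20:20.
Clara ∩ Bashir ∩ Yara: 09:15-12:15, 14:50-20:20.
Clara ∩ Bashir ∩ Yara ∩ Maria: 09:15-12:15, 14:50-18:30.
Clara ∩ Bashir ∩ Yara ∩ Maria ∩ Ana: 09:15-12:15, 15:15-18:30.
Clara ∩ Bashir ∩ Yara ∩ Maria ∩ Ana ∩ Zane: 09:15-12:15, 15:15-18:30.
So the common availability across everyone is 09:15-12:15, 15:15-18:30.
Summing the common windows: 180 + 195 = 375 minutes.

375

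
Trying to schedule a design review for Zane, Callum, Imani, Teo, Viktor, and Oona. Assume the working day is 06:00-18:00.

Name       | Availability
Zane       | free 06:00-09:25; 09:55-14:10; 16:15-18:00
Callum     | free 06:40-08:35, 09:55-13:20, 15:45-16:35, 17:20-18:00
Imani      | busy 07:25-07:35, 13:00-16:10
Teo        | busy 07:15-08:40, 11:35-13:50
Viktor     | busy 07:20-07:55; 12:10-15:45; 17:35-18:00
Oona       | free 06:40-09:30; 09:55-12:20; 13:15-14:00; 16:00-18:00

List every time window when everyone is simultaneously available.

06:40-07:15, 09:55-11:35, 16:15-16:35, 17:20-17:35

Zane free: 06:00-09:25, 09:55-14:10, 16:15-18:00.
Callum free: 06:40-08:35, 09:55-13:20, 15:45-16:35, 17:20-18:00.
Imani free: 06:00-07:25, 07:35-13:00, 16:10-18:00 (invert busy blocks within the working day).
Teo free: 06:00-07:15, 08:40-11:35, 13:50-18:00 (invert busy blocks within the working day).
Viktor free: 06:00-07:20, 07:55-12:10, 15:45-17:35 (invert busy blocks within the working day).
Oona free: 06:40-09:30, 09:55-12:20, 13:15-14:00, 16:00-18:00.
Zane ∩ Callum: 06:40-08:35, 09:55-13:20, 16:15-16:35, 17:20-18:00.
Zane ∩ Callum ∩ Imani: 06:40-07:25, 07:35-08:35, 09:55-13:00, 16:15-16:35, 17:20-18:00.
Zane ∩ Callum ∩ Imani ∩ Teo: 06:40-07:15, 09:55-11:35, 16:15-16:35, 17:20-18:00.
Zane ∩ Callum ∩ Imani ∩ Teo ∩ Viktor: 06:40-07:15, 09:55-11:35, 16:15-16:35, 17:20-17:35.
Zane ∩ Callum ∩ Imani ∩ Teo ∩ Viktor ∩ Oona: 06:40-07:15, 09:55-11:35, 16:15-16:35, 17:20-17:35.
So the common availability across everyone is 06:40-07:15, 09:55-11:35, 16:15-16:35, 17:20-17:35.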